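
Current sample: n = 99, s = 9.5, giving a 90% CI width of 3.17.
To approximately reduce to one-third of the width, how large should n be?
n ≈ 891

CI width ∝ 1/√n
To reduce width by factor 3, need √n to grow by 3 → need 3² = 9 times as many samples.

Current: n = 99, width = 3.17
New: n = 891, width ≈ 1.05

Width reduced by factor of 3.17/1.05 = 3.02.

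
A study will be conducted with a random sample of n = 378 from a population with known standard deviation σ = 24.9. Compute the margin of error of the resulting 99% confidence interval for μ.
Margin of error = 3.30

Margin of error = z* · σ/√n
= 2.576 · 24.9/√378
= 2.576 · 24.9/19.4422
= 3.30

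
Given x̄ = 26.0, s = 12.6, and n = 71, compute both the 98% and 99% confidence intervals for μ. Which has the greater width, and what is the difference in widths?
99% CI is wider by 0.80

df = 70
98% CI: t* = 2.381, (22.44, 29.56), width = 2 · t* · s/√n = 7.12
99% CI: t* = 2.648, (22.04, 29.96), width = 2 · t* · s/√n = 7.92

The 99% CI is wider by 7.92 - 7.12 = 0.80.
Higher confidence requires a wider interval.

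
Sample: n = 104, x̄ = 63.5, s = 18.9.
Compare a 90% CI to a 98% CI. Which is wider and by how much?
98% CI is wider by 2.61

df = 103
90% CI: t* = 1.660, (60.42, 66.58), width = 2 · t* · s/√n = 6.15
98% CI: t* = 2.363, (59.12, 67.88), width = 2 · t* · s/√n = 8.76

The 98% CI is wider by 8.76 - 6.15 = 2.61.
Higher confidence requires a wider interval.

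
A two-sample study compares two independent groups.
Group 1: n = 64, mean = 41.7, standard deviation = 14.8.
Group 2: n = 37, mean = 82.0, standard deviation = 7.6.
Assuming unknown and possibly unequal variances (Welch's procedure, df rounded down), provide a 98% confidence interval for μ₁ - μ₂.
(-45.58, -35.02)

Difference: x̄₁ - x̄₂ = -40.30
SE = √(s₁²/n₁ + s₂²/n₂) = √(14.8²/64 + 7.6²/37) = 2.2324
df = 97.93 → 97 (Welch–Satterthwaite, rounded down)
t* = 2.365

CI: -40.30 ± 2.365 · 2.2324 = -40.30 ± 5.28 = (-45.58, -35.02)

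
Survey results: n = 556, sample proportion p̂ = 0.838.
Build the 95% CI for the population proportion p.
(0.807, 0.869)

Proportion CI:
SE = √(p̂(1-p̂)/n) = √(0.838 · 0.162 / 556) = 0.01563

z* = 1.960
Margin = z* · SE = 1.960 · 0.01563 = 0.0306

CI: 0.838 ± 0.0306 = (0.807, 0.869)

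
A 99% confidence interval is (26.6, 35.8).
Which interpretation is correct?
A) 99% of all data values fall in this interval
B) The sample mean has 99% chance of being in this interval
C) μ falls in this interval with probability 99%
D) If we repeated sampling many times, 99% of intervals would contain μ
D

A) Wrong — a CI is about the parameter μ, not individual data values.
B) Wrong — x̄ is observed and sits in the interval by construction.
C) Wrong — μ is fixed; the randomness lives in the interval, not in μ.
D) Correct — this is the frequentist long-run coverage interpretation.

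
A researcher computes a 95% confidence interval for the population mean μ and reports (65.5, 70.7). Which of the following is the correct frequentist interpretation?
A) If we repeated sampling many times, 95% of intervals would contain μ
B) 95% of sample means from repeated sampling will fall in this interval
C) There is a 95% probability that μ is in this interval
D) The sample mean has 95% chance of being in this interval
A

A) Correct — this is the frequentist long-run coverage interpretation.
B) Wrong — coverage applies to intervals containing μ, not to future x̄ values.
C) Wrong — μ is fixed; the randomness lives in the interval, not in μ.
D) Wrong — x̄ is observed and sits in the interval by construction.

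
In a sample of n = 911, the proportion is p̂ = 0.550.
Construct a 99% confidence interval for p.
(0.508, 0.592)

Proportion CI:
SE = √(p̂(1-p̂)/n) = √(0.550 · 0.450 / 911) = 0.01648

z* = 2.576
Margin = z* · SE = 2.576 · 0.01648 = 0.0425

CI: 0.550 ± 0.0425 = (0.508, 0.592)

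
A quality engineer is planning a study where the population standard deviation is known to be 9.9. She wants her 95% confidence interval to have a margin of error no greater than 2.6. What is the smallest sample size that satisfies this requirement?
n ≥ 56

For margin E ≤ 2.6:
n ≥ (z* · σ / E)²
n ≥ (1.960 · 9.9 / 2.6)²
n ≥ 55.70

Minimum n = 56 (rounding up)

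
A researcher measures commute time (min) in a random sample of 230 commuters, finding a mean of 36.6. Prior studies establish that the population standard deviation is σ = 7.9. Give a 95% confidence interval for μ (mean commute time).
(35.58, 37.62)

z-interval (σ known):
z* = 1.960 for 95% confidence

Margin of error = z* · σ/√n = 1.960 · 7.9/√230 = 1.02

CI: (36.6 - 1.02, 36.6 + 1.02) = (35.58, 37.62)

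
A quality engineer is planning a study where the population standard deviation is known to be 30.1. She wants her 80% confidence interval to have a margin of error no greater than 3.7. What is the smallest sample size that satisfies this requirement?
n ≥ 109

For margin E ≤ 3.7:
n ≥ (z* · σ / E)²
n ≥ (1.282 · 30.1 / 3.7)²
n ≥ 108.77

Minimum n = 109 (rounding up)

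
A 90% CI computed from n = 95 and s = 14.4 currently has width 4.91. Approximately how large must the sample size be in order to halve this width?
n ≈ 380

CI width ∝ 1/√n
To reduce width by factor 2, need √n to grow by 2 → need 2² = 4 times as many samples.

Current: n = 95, width = 4.91
New: n = 380, width ≈ 2.44

Width reduced by factor of 4.91/2.44 = 2.01.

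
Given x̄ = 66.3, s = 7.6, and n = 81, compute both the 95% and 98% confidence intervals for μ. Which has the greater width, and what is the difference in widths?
98% CI is wider by 0.65

df = 80
95% CI: t* = 1.990, (64.62, 67.98), width = 2 · t* · s/√n = 3.36
98% CI: t* = 2.374, (64.30, 68.30), width = 2 · t* · s/√n = 4.01

The 98% CI is wider by 4.01 - 3.36 = 0.65.
Higher confidence requires a wider interval.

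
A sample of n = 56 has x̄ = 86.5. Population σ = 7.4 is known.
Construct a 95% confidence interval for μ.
(84.56, 88.44)

z-interval (σ known):
z* = 1.960 for 95% confidence

Margin of error = z* · σ/√n = 1.960 · 7.4/√56 = 1.94

CI: (86.5 - 1.94, 86.5 + 1.94) = (84.56, 88.44)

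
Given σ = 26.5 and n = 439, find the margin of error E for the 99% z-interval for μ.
Margin of error = 3.26

Margin of error = z* · σ/√n
= 2.576 · 26.5/√439
= 2.576 · 26.5/20.9523
= 3.26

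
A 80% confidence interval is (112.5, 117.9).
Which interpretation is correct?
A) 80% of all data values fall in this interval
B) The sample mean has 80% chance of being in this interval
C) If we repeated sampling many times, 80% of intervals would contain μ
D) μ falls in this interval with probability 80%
C

A) Wrong — a CI is about the parameter μ, not individual data values.
B) Wrong — x̄ is observed and sits in the interval by construction.
C) Correct — this is the frequentist long-run coverage interpretation.
D) Wrong — μ is fixed; the randomness lives in the interval, not in μ.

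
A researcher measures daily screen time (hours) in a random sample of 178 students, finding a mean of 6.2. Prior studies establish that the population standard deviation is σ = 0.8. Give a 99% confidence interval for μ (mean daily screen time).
(6.05, 6.35)

z-interval (σ known):
z* = 2.576 for 99% confidence

Margin of error = z* · σ/√n = 2.576 · 0.8/√178 = 0.15

CI: (6.2 - 0.15, 6.2 + 0.15) = (6.05, 6.35)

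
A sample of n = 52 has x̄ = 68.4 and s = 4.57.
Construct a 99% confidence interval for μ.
(66.70, 70.10)

t-interval (σ unknown):
df = n - 1 = 51
t* = 2.676 for 99% confidence

Margin of error = t* · s/√n = 2.676 · 4.57/√52 = 1.70

CI: (66.70, 70.10)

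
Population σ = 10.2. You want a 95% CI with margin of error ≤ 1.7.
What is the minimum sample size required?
n ≥ 139

For margin E ≤ 1.7:
n ≥ (z* · σ / E)²
n ≥ (1.960 · 10.2 / 1.7)²
n ≥ 138.30

Minimum n = 139 (rounding up)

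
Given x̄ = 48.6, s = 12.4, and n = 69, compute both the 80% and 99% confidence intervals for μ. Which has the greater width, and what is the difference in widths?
99% CI is wider by 4.05

df = 68
80% CI: t* = 1.294, (46.67, 50.53), width = 2 · t* · s/√n = 3.86
99% CI: t* = 2.650, (44.64, 52.56), width = 2 · t* · s/√n = 7.91

The 99% CI is wider by 7.91 - 3.86 = 4.05.
Higher confidence requires a wider interval.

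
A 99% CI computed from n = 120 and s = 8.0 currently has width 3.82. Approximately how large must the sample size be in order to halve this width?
n ≈ 480

CI width ∝ 1/√n
To reduce width by factor 2, need √n to grow by 2 → need 2² = 4 times as many samples.

Current: n = 120, width = 3.82
New: n = 480, width ≈ 1.89

Width reduced by factor of 3.82/1.89 = 2.02.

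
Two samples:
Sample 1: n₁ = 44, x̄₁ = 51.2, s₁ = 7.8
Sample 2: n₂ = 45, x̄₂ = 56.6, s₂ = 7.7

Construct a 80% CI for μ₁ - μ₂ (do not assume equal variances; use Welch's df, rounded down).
(-7.52, -3.28)

Difference: x̄₁ - x̄₂ = -5.40
SE = √(s₁²/n₁ + s₂²/n₂) = √(7.8²/44 + 7.7²/45) = 1.6433
df = 86.89 → 86 (Welch–Satterthwaite, rounded down)
t* = 1.291

CI: -5.40 ± 1.291 · 1.6433 = -5.40 ± 2.12 = (-7.52, -3.28)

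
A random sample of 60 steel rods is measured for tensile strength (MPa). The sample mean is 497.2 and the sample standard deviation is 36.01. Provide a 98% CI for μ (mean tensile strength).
(486.08, 508.32)

t-interval (σ unknown):
df = n - 1 = 59
t* = 2.391 for 98% confidence

Margin of error = t* · s/√n = 2.391 · 36.01/√60 = 11.12

CI: (486.08, 508.32)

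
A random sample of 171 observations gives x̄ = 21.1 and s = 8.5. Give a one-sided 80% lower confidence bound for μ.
μ ≥ 20.55

Lower bound (one-sided):
t* = 0.844 (one-sided for 80%)
Lower bound = x̄ - t* · s/√n = 21.1 - 0.844 · 8.5/√171 = 20.55

We are 80% confident that μ ≥ 20.55.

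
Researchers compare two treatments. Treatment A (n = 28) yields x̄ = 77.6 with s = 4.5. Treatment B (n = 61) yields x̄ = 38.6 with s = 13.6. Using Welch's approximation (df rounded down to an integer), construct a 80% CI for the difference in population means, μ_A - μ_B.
(36.50, 41.50)

Difference: x̄₁ - x̄₂ = 39.00
SE = √(s₁²/n₁ + s₂²/n₂) = √(4.5²/28 + 13.6²/61) = 1.9379
df = 81.71 → 81 (Welch–Satterthwaite, rounded down)
t* = 1.292

CI: 39.00 ± 1.292 · 1.9379 = 39.00 ± 2.50 = (36.50, 41.50)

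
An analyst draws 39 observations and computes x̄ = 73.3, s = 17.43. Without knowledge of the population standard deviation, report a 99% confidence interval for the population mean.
(65.73, 80.87)

t-interval (σ unknown):
df = n - 1 = 38
t* = 2.712 for 99% confidence

Margin of error = t* · s/√n = 2.712 · 17.43/√39 = 7.57

CI: (65.73, 80.87)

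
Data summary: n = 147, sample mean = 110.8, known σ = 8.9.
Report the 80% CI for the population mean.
(109.86, 111.74)

z-interval (σ known):
z* = 1.282 for 80% confidence

Margin of error = z* · σ/√n = 1.282 · 8.9/√147 = 0.94

CI: (110.8 - 0.94, 110.8 + 0.94) = (109.86, 111.74)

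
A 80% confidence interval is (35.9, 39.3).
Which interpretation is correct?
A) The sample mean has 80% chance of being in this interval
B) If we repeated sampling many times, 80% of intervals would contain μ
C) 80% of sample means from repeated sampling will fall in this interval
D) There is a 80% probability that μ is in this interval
B

A) Wrong — x̄ is observed and sits in the interval by construction.
B) Correct — this is the frequentist long-run coverage interpretation.
C) Wrong — coverage applies to intervals containing μ, not to future x̄ values.
D) Wrong — μ is fixed; the randomness lives in the interval, not in μ.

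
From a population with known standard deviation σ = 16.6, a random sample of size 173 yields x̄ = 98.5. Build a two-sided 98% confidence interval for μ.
(95.56, 101.44)

z-interval (σ known):
z* = 2.326 for 98% confidence

Margin of error = z* · σ/√n = 2.326 · 16.6/√173 = 2.94

CI: (98.5 - 2.94, 98.5 + 2.94) = (95.56, 101.44)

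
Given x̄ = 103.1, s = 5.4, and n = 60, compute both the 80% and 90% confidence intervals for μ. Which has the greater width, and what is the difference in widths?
90% CI is wider by 0.52

df = 59
80% CI: t* = 1.296, (102.20, 104.00), width = 2 · t* · s/√n = 1.81
90% CI: t* = 1.671, (101.94, 104.26), width = 2 · t* · s/√n = 2.33

The 90% CI is wider by 2.33 - 1.81 = 0.52.
Higher confidence requires a wider interval.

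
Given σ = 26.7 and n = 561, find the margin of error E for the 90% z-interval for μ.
Margin of error = 1.85

Margin of error = z* · σ/√n
= 1.645 · 26.7/√561
= 1.645 · 26.7/23.6854
= 1.85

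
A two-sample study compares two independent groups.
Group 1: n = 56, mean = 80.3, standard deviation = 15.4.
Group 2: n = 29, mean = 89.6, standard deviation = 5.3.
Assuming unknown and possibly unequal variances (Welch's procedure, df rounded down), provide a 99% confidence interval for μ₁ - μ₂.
(-15.33, -3.27)

Difference: x̄₁ - x̄₂ = -9.30
SE = √(s₁²/n₁ + s₂²/n₂) = √(15.4²/56 + 5.3²/29) = 2.2811
df = 75.30 → 75 (Welch–Satterthwaite, rounded down)
t* = 2.643

CI: -9.30 ± 2.643 · 2.2811 = -9.30 ± 6.03 = (-15.33, -3.27)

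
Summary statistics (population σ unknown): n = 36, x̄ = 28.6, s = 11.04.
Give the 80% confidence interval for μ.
(26.20, 31.00)

t-interval (σ unknown):
df = n - 1 = 35
t* = 1.306 for 80% confidence

Margin of error = t* · s/√n = 1.306 · 11.04/√36 = 2.40

CI: (26.20, 31.00)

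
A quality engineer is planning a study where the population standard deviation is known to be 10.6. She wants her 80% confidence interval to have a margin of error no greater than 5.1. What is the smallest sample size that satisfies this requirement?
n ≥ 8

For margin E ≤ 5.1:
n ≥ (z* · σ / E)²
n ≥ (1.282 · 10.6 / 5.1)²
n ≥ 7.10

Minimum n = 8 (rounding up)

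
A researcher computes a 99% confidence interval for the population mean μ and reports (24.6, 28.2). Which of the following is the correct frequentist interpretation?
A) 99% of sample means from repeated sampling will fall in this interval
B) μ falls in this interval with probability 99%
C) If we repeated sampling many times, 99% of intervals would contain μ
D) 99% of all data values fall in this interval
C

A) Wrong — coverage applies to intervals containing μ, not to future x̄ values.
B) Wrong — μ is fixed; the randomness lives in the interval, not in μ.
C) Correct — this is the frequentist long-run coverage interpretation.
D) Wrong — a CI is about the parameter μ, not individual data values.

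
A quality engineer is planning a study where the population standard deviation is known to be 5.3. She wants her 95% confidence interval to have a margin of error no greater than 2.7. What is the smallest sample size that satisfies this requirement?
n ≥ 15

For margin E ≤ 2.7:
n ≥ (z* · σ / E)²
n ≥ (1.960 · 5.3 / 2.7)²
n ≥ 14.80

Minimum n = 15 (rounding up)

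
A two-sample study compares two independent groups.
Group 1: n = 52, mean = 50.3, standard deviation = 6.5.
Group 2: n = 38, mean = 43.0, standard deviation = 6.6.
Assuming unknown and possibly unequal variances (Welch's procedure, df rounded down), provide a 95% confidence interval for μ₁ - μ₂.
(4.51, 10.09)

Difference: x̄₁ - x̄₂ = 7.30
SE = √(s₁²/n₁ + s₂²/n₂) = √(6.5²/52 + 6.6²/38) = 1.3996
df = 79.18 → 79 (Welch–Satterthwaite, rounded down)
t* = 1.990

CI: 7.30 ± 1.990 · 1.3996 = 7.30 ± 2.79 = (4.51, 10.09)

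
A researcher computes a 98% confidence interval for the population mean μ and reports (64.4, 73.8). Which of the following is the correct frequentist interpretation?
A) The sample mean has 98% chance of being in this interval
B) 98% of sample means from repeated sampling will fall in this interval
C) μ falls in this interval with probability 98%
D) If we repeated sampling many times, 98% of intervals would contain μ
D

A) Wrong — x̄ is observed and sits in the interval by construction.
B) Wrong — coverage applies to intervals containing μ, not to future x̄ values.
C) Wrong — μ is fixed; the randomness lives in the interval, not in μ.
D) Correct — this is the frequentist long-run coverage interpretation.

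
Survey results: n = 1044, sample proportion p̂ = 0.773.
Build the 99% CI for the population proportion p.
(0.740, 0.806)

Proportion CI:
SE = √(p̂(1-p̂)/n) = √(0.773 · 0.227 / 1044) = 0.01296

z* = 2.576
Margin = z* · SE = 2.576 · 0.01296 = 0.0334

CI: 0.773 ± 0.0334 = (0.740, 0.806)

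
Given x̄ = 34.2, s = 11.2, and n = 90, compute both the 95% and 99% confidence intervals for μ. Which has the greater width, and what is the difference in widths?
99% CI is wider by 1.52

df = 89
95% CI: t* = 1.987, (31.85, 36.55), width = 2 · t* · s/√n = 4.69
99% CI: t* = 2.632, (31.09, 37.31), width = 2 · t* · s/√n = 6.21

The 99% CI is wider by 6.21 - 4.69 = 1.52.
Higher confidence requires a wider interval.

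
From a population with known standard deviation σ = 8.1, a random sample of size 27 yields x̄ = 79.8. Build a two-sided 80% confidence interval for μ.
(77.80, 81.80)

z-interval (σ known):
z* = 1.282 for 80% confidence

Margin of error = z* · σ/√n = 1.282 · 8.1/√27 = 2.00

CI: (79.8 - 2.00, 79.8 + 2.00) = (77.80, 81.80)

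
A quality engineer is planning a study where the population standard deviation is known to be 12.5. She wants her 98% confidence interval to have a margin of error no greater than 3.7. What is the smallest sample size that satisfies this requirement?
n ≥ 62

For margin E ≤ 3.7:
n ≥ (z* · σ / E)²
n ≥ (2.326 · 12.5 / 3.7)²
n ≥ 61.75

Minimum n = 62 (rounding up)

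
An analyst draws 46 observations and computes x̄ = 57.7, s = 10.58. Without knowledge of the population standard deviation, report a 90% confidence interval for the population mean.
(55.08, 60.32)

t-interval (σ unknown):
df = n - 1 = 45
t* = 1.679 for 90% confidence

Margin of error = t* · s/√n = 1.679 · 10.58/√46 = 2.62

CI: (55.08, 60.32)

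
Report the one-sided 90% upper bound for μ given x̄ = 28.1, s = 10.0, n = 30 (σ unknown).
μ ≤ 30.49

Upper bound (one-sided):
t* = 1.311 (one-sided for 90%)
Upper bound = x̄ + t* · s/√n = 28.1 + 1.311 · 10.0/√30 = 30.49

We are 90% confident that μ ≤ 30.49.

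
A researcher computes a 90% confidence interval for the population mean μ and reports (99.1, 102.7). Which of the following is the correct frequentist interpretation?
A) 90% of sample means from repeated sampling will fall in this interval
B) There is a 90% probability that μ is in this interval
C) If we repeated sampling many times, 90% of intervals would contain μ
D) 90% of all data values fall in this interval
C

A) Wrong — coverage applies to intervals containing μ, not to future x̄ values.
B) Wrong — μ is fixed; the randomness lives in the interval, not in μ.
C) Correct — this is the frequentist long-run coverage interpretation.
D) Wrong — a CI is about the parameter μ, not individual data values.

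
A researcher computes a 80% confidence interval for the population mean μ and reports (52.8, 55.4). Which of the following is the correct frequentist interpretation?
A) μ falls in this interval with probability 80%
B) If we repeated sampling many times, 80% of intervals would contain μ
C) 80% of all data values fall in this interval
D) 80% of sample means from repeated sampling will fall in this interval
B

A) Wrong — μ is fixed; the randomness lives in the interval, not in μ.
B) Correct — this is the frequentist long-run coverage interpretation.
C) Wrong — a CI is about the parameter μ, not individual data values.
D) Wrong — coverage applies to intervals containing μ, not to future x̄ values.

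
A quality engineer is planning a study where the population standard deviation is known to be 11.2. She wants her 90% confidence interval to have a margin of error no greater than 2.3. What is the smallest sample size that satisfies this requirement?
n ≥ 65

For margin E ≤ 2.3:
n ≥ (z* · σ / E)²
n ≥ (1.645 · 11.2 / 2.3)²
n ≥ 64.17

Minimum n = 65 (rounding up)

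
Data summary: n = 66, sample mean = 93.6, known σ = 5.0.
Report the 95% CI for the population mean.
(92.39, 94.81)

z-interval (σ known):
z* = 1.960 for 95% confidence

Margin of error = z* · σ/√n = 1.960 · 5.0/√66 = 1.21

CI: (93.6 - 1.21, 93.6 + 1.21) = (92.39, 94.81)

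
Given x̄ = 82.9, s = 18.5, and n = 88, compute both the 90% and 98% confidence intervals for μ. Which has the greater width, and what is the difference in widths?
98% CI is wider by 2.79

df = 87
90% CI: t* = 1.663, (79.62, 86.18), width = 2 · t* · s/√n = 6.56
98% CI: t* = 2.370, (78.23, 87.57), width = 2 · t* · s/√n = 9.35

The 98% CI is wider by 9.35 - 6.56 = 2.79.
Higher confidence requires a wider interval.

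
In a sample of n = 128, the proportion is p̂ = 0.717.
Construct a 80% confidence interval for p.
(0.666, 0.768)

Proportion CI:
SE = √(p̂(1-p̂)/n) = √(0.717 · 0.283 / 128) = 0.03982

z* = 1.282
Margin = z* · SE = 1.282 · 0.03982 = 0.0510

CI: 0.717 ± 0.0510 = (0.666, 0.768)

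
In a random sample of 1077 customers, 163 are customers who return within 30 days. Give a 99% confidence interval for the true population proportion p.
(0.123, 0.179)

Proportion CI:
p̂ = 163/1077 = 0.15135
SE = √(p̂(1-p̂)/n) = √(0.15135 · 0.84865 / 1077) = 0.01092

z* = 2.576
Margin = z* · SE = 2.576 · 0.01092 = 0.0281

CI: 0.15135 ± 0.0281 = (0.123, 0.179)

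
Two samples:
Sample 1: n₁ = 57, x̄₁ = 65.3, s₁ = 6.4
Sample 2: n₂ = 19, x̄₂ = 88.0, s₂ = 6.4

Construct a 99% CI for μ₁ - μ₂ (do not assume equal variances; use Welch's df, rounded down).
(-27.36, -18.04)

Difference: x̄₁ - x̄₂ = -22.70
SE = √(s₁²/n₁ + s₂²/n₂) = √(6.4²/57 + 6.4²/19) = 1.6954
df = 30.90 → 30 (Welch–Satterthwaite, rounded down)
t* = 2.750

CI: -22.70 ± 2.750 · 1.6954 = -22.70 ± 4.66 = (-27.36, -18.04)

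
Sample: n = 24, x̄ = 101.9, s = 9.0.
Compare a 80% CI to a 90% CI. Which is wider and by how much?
90% CI is wider by 1.45

df = 23
80% CI: t* = 1.319, (99.48, 104.32), width = 2 · t* · s/√n = 4.85
90% CI: t* = 1.714, (98.75, 105.05), width = 2 · t* · s/√n = 6.30

The 90% CI is wider by 6.30 - 4.85 = 1.45.
Higher confidence requires a wider interval.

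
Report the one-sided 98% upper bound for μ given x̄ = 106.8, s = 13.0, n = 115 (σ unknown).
μ ≤ 109.32

Upper bound (one-sided):
t* = 2.078 (one-sided for 98%)
Upper bound = x̄ + t* · s/√n = 106.8 + 2.078 · 13.0/√115 = 109.32

We are 98% confident that μ ≤ 109.32.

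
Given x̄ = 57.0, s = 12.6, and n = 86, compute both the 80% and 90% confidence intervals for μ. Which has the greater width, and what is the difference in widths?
90% CI is wider by 1.01

df = 85
80% CI: t* = 1.292, (55.24, 58.76), width = 2 · t* · s/√n = 3.51
90% CI: t* = 1.663, (54.74, 59.26), width = 2 · t* · s/√n = 4.52

The 90% CI is wider by 4.52 - 3.51 = 1.01.
Higher confidence requires a wider interval.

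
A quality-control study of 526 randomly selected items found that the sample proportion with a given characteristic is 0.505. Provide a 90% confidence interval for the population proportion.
(0.469, 0.541)

Proportion CI:
SE = √(p̂(1-p̂)/n) = √(0.505 · 0.495 / 526) = 0.02180

z* = 1.645
Margin = z* · SE = 1.645 · 0.02180 = 0.0359

CI: 0.505 ± 0.0359 = (0.469, 0.541)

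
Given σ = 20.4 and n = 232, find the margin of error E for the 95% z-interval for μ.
Margin of error = 2.63

Margin of error = z* · σ/√n
= 1.960 · 20.4/√232
= 1.960 · 20.4/15.2315
= 2.63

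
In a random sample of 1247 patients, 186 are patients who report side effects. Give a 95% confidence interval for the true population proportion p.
(0.129, 0.169)

Proportion CI:
p̂ = 186/1247 = 0.14916
SE = √(p̂(1-p̂)/n) = √(0.14916 · 0.85084 / 1247) = 0.01009

z* = 1.960
Margin = z* · SE = 1.960 · 0.01009 = 0.0198

CI: 0.14916 ± 0.0198 = (0.129, 0.169)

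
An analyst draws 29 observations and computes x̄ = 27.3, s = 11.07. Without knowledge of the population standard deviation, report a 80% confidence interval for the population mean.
(24.60, 30.00)

t-interval (σ unknown):
df = n - 1 = 28
t* = 1.313 for 80% confidence

Margin of error = t* · s/√n = 1.313 · 11.07/√29 = 2.70

CI: (24.60, 30.00)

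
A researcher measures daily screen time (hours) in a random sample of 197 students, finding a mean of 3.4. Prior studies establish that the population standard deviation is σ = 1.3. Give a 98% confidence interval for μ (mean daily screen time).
(3.18, 3.62)

z-interval (σ known):
z* = 2.326 for 98% confidence

Margin of error = z* · σ/√n = 2.326 · 1.3/√197 = 0.22

CI: (3.4 - 0.22, 3.4 + 0.22) = (3.18, 3.62)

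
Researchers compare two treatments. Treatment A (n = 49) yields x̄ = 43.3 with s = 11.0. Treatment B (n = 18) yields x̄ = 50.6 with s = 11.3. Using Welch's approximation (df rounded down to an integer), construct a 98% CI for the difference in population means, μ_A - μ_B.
(-14.91, 0.31)

Difference: x̄₁ - x̄₂ = -7.30
SE = √(s₁²/n₁ + s₂²/n₂) = √(11.0²/49 + 11.3²/18) = 3.0925
df = 29.62 → 29 (Welch–Satterthwaite, rounded down)
t* = 2.462

CI: -7.30 ± 2.462 · 3.0925 = -7.30 ± 7.61 = (-14.91, 0.31)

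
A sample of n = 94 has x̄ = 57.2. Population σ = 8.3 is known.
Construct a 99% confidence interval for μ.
(54.99, 59.41)

z-interval (σ known):
z* = 2.576 for 99% confidence

Margin of error = z* · σ/√n = 2.576 · 8.3/√94 = 2.21

CI: (57.2 - 2.21, 57.2 + 2.21) = (54.99, 59.41)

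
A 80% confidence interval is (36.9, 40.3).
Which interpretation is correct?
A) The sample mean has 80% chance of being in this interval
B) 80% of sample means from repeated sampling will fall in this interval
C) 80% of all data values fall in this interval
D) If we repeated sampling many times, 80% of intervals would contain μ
D

A) Wrong — x̄ is observed and sits in the interval by construction.
B) Wrong — coverage applies to intervals containing μ, not to future x̄ values.
C) Wrong — a CI is about the parameter μ, not individual data values.
D) Correct — this is the frequentist long-run coverage interpretation.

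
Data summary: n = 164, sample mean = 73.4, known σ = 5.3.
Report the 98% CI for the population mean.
(72.44, 74.36)

z-interval (σ known):
z* = 2.326 for 98% confidence

Margin of error = z* · σ/√n = 2.326 · 5.3/√164 = 0.96

CI: (73.4 - 0.96, 73.4 + 0.96) = (72.44, 74.36)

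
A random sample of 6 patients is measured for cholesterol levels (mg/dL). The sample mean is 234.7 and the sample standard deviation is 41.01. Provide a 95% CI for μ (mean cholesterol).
(191.66, 277.74)

t-interval (σ unknown):
df = n - 1 = 5
t* = 2.571 for 95% confidence

Margin of error = t* · s/√n = 2.571 · 41.01/√6 = 43.04

CI: (191.66, 277.74)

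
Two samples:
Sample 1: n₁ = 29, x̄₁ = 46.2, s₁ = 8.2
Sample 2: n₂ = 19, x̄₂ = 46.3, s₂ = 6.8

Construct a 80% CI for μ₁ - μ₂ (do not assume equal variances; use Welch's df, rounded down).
(-2.94, 2.74)

Difference: x̄₁ - x̄₂ = -0.10
SE = √(s₁²/n₁ + s₂²/n₂) = √(8.2²/29 + 6.8²/19) = 2.1800
df = 43.34 → 43 (Welch–Satterthwaite, rounded down)
t* = 1.302

CI: -0.10 ± 1.302 · 2.1800 = -0.10 ± 2.84 = (-2.94, 2.74)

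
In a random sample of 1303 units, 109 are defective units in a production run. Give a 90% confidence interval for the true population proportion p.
(0.071, 0.096)

Proportion CI:
p̂ = 109/1303 = 0.08365
SE = √(p̂(1-p̂)/n) = √(0.08365 · 0.91635 / 1303) = 0.00767

z* = 1.645
Margin = z* · SE = 1.645 · 0.00767 = 0.0126

CI: 0.08365 ± 0.0126 = (0.071, 0.096)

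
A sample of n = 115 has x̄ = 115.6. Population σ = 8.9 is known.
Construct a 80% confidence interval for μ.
(114.54, 116.66)

z-interval (σ known):
z* = 1.282 for 80% confidence

Margin of error = z* · σ/√n = 1.282 · 8.9/√115 = 1.06

CI: (115.6 - 1.06, 115.6 + 1.06) = (114.54, 116.66)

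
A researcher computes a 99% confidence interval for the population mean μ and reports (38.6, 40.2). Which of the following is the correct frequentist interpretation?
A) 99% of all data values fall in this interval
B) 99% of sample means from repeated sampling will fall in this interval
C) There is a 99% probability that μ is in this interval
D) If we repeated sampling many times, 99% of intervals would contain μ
D

A) Wrong — a CI is about the parameter μ, not individual data values.
B) Wrong — coverage applies to intervals containing μ, not to future x̄ values.
C) Wrong — μ is fixed; the randomness lives in the interval, not in μ.
D) Correct — this is the frequentist long-run coverage interpretation.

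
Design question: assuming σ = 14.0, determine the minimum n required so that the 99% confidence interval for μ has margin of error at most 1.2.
n ≥ 904

For margin E ≤ 1.2:
n ≥ (z* · σ / E)²
n ≥ (2.576 · 14.0 / 1.2)²
n ≥ 903.20

Minimum n = 904 (rounding up)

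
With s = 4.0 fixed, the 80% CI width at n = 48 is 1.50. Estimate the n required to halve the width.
n ≈ 192

CI width ∝ 1/√n
To reduce width by factor 2, need √n to grow by 2 → need 2² = 4 times as many samples.

Current: n = 48, width = 1.50
New: n = 192, width ≈ 0.74

Width reduced by factor of 1.50/0.74 = 2.03.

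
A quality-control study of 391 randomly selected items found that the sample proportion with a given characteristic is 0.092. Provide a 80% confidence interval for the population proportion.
(0.073, 0.111)

Proportion CI:
SE = √(p̂(1-p̂)/n) = √(0.092 · 0.908 / 391) = 0.01462

z* = 1.282
Margin = z* · SE = 1.282 · 0.01462 = 0.0187

CI: 0.092 ± 0.0187 = (0.073, 0.111)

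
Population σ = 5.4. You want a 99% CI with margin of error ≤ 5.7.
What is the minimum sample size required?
n ≥ 6

For margin E ≤ 5.7:
n ≥ (z* · σ / E)²
n ≥ (2.576 · 5.4 / 5.7)²
n ≥ 5.96

Minimum n = 6 (rounding up)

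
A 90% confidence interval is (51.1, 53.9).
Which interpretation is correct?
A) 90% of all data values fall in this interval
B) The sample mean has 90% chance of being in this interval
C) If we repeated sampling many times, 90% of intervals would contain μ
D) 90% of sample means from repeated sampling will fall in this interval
C

A) Wrong — a CI is about the parameter μ, not individual data values.
B) Wrong — x̄ is observed and sits in the interval by construction.
C) Correct — this is the frequentist long-run coverage interpretation.
D) Wrong — coverage applies to intervals containing μ, not to future x̄ values.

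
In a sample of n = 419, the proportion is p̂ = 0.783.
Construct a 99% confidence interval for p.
(0.731, 0.835)

Proportion CI:
SE = √(p̂(1-p̂)/n) = √(0.783 · 0.217 / 419) = 0.02014

z* = 2.576
Margin = z* · SE = 2.576 · 0.02014 = 0.0519

CI: 0.783 ± 0.0519 = (0.731, 0.835)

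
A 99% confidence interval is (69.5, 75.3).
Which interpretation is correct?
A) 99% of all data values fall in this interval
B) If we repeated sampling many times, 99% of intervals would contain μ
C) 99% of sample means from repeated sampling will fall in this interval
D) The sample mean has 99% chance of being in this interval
B

A) Wrong — a CI is about the parameter μ, not individual data values.
B) Correct — this is the frequentist long-run coverage interpretation.
C) Wrong — coverage applies to intervals containing μ, not to future x̄ values.
D) Wrong — x̄ is observed and sits in the interval by construction.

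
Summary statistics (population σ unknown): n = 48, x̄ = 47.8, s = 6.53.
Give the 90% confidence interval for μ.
(46.22, 49.38)

t-interval (σ unknown):
df = n - 1 = 47
t* = 1.678 for 90% confidence

Margin of error = t* · s/√n = 1.678 · 6.53/√48 = 1.58

CI: (46.22, 49.38)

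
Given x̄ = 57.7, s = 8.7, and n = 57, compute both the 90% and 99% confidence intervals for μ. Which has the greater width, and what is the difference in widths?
99% CI is wider by 2.29

df = 56
90% CI: t* = 1.673, (55.77, 59.63), width = 2 · t* · s/√n = 3.86
99% CI: t* = 2.667, (54.63, 60.77), width = 2 · t* · s/√n = 6.15

The 99% CI is wider by 6.15 - 3.86 = 2.29.
Higher confidence requires a wider interval.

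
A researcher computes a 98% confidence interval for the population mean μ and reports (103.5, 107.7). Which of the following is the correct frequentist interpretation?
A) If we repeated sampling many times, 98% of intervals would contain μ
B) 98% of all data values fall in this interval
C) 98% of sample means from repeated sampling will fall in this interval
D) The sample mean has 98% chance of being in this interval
A

A) Correct — this is the frequentist long-run coverage interpretation.
B) Wrong — a CI is about the parameter μ, not individual data values.
C) Wrong — coverage applies to intervals containing μ, not to future x̄ values.
D) Wrong — x̄ is observed and sits in the interval by construction.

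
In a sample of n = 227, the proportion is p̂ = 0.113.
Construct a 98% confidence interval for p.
(0.064, 0.162)

Proportion CI:
SE = √(p̂(1-p̂)/n) = √(0.113 · 0.887 / 227) = 0.02101

z* = 2.326
Margin = z* · SE = 2.326 · 0.02101 = 0.0489

CI: 0.113 ± 0.0489 = (0.064, 0.162)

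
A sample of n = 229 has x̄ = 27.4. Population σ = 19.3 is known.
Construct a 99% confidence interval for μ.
(24.11, 30.69)

z-interval (σ known):
z* = 2.576 for 99% confidence

Margin of error = z* · σ/√n = 2.576 · 19.3/√229 = 3.29

CI: (27.4 - 3.29, 27.4 + 3.29) = (24.11, 30.69)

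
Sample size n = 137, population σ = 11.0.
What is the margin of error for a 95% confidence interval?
Margin of error = 1.84

Margin of error = z* · σ/√n
= 1.960 · 11.0/√137
= 1.960 · 11.0/11.7047
= 1.84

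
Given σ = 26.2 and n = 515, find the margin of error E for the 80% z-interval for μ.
Margin of error = 1.48

Margin of error = z* · σ/√n
= 1.282 · 26.2/√515
= 1.282 · 26.2/22.6936
= 1.48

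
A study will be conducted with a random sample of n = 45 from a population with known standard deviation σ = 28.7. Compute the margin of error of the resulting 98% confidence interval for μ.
Margin of error = 9.95

Margin of error = z* · σ/√n
= 2.326 · 28.7/√45
= 2.326 · 28.7/6.7082
= 9.95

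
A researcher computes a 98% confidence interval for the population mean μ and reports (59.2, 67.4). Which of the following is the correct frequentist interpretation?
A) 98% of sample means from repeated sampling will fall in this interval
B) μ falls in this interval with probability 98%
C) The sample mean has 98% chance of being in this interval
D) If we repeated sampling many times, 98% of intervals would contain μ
D

A) Wrong — coverage applies to intervals containing μ, not to future x̄ values.
B) Wrong — μ is fixed; the randomness lives in the interval, not in μ.
C) Wrong — x̄ is observed and sits in the interval by construction.
D) Correct — this is the frequentist long-run coverage interpretation.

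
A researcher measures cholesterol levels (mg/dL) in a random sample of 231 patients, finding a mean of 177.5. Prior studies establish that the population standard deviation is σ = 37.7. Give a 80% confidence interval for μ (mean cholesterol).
(174.32, 180.68)

z-interval (σ known):
z* = 1.282 for 80% confidence

Margin of error = z* · σ/√n = 1.282 · 37.7/√231 = 3.18

CI: (177.5 - 3.18, 177.5 + 3.18) = (174.32, 180.68)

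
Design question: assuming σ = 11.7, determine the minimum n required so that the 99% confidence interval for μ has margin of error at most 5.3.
n ≥ 33

For margin E ≤ 5.3:
n ≥ (z* · σ / E)²
n ≥ (2.576 · 11.7 / 5.3)²
n ≥ 32.34

Minimum n = 33 (rounding up)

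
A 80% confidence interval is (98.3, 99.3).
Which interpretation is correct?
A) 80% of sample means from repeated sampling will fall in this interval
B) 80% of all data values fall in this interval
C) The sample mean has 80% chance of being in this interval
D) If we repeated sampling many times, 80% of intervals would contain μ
D

A) Wrong — coverage applies to intervals containing μ, not to future x̄ values.
B) Wrong — a CI is about the parameter μ, not individual data values.
C) Wrong — x̄ is observed and sits in the interval by construction.
D) Correct — this is the frequentist long-run coverage interpretation.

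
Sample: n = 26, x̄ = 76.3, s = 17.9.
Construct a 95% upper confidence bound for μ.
μ ≤ 82.30

Upper bound (one-sided):
t* = 1.708 (one-sided for 95%)
Upper bound = x̄ + t* · s/√n = 76.3 + 1.708 · 17.9/√26 = 82.30

We are 95% confident that μ ≤ 82.30.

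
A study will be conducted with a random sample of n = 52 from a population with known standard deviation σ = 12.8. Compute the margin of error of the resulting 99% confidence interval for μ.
Margin of error = 4.57

Margin of error = z* · σ/√n
= 2.576 · 12.8/√52
= 2.576 · 12.8/7.2111
= 4.57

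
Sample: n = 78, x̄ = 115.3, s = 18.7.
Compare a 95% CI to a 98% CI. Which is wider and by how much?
98% CI is wider by 1.63

df = 77
95% CI: t* = 1.991, (111.08, 119.52), width = 2 · t* · s/√n = 8.43
98% CI: t* = 2.376, (110.27, 120.33), width = 2 · t* · s/√n = 10.06

The 98% CI is wider by 10.06 - 8.43 = 1.63.
Higher confidence requires a wider interval.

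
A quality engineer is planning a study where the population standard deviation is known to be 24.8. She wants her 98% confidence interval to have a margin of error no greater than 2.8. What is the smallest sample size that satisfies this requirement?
n ≥ 425

For margin E ≤ 2.8:
n ≥ (z* · σ / E)²
n ≥ (2.326 · 24.8 / 2.8)²
n ≥ 424.43

Minimum n = 425 (rounding up)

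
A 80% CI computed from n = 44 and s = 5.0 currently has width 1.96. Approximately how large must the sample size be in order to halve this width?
n ≈ 176

CI width ∝ 1/√n
To reduce width by factor 2, need √n to grow by 2 → need 2² = 4 times as many samples.

Current: n = 44, width = 1.96
New: n = 176, width ≈ 0.97

Width reduced by factor of 1.96/0.97 = 2.02.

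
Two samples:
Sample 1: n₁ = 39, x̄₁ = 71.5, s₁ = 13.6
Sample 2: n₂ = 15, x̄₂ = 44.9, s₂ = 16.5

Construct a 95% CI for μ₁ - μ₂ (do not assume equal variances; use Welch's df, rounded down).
(16.65, 36.55)

Difference: x̄₁ - x̄₂ = 26.60
SE = √(s₁²/n₁ + s₂²/n₂) = √(13.6²/39 + 16.5²/15) = 4.7846
df = 21.73 → 21 (Welch–Satterthwaite, rounded down)
t* = 2.080

CI: 26.60 ± 2.080 · 4.7846 = 26.60 ± 9.95 = (16.65, 36.55)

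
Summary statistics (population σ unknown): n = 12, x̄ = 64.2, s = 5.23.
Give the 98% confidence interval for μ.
(60.10, 68.30)

t-interval (σ unknown):
df = n - 1 = 11
t* = 2.718 for 98% confidence

Margin of error = t* · s/√n = 2.718 · 5.23/√12 = 4.10

CI: (60.10, 68.30)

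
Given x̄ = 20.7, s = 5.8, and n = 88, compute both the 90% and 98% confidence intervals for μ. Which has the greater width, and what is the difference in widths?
98% CI is wider by 0.87

df = 87
90% CI: t* = 1.663, (19.67, 21.73), width = 2 · t* · s/√n = 2.06
98% CI: t* = 2.370, (19.23, 22.17), width = 2 · t* · s/√n = 2.93

The 98% CI is wider by 2.93 - 2.06 = 0.87.
Higher confidence requires a wider interval.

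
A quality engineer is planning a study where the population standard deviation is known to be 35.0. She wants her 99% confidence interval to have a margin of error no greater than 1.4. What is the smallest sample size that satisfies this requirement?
n ≥ 4148

For margin E ≤ 1.4:
n ≥ (z* · σ / E)²
n ≥ (2.576 · 35.0 / 1.4)²
n ≥ 4147.36

Minimum n = 4148 (rounding up)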